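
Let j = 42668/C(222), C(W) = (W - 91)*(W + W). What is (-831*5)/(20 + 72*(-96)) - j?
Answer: -13099109/100216572 ≈ -0.13071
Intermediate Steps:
C(W) = 2*W*(-91 + W) (C(W) = (-91 + W)*(2*W) = 2*W*(-91 + W))
j = 10667/14541 (j = 42668/((2*222*(-91 + 222))) = 42668/((2*222*131)) = 42668/58164 = 42668*(1/58164) = 10667/14541 ≈ 0.73358)
(-831*5)/(20 + 72*(-96)) - j = (-831*5)/(20 + 72*(-96)) - 1*10667/14541 = -4155/(20 - 6912) - 10667/14541 = -4155/(-6892) - 10667/14541 = -4155*(-1/6892) - 10667/14541 = 4155/6892 - 10667/14541 = -13099109/100216572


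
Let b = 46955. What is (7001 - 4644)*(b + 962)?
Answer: 112940369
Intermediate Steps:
(7001 - 4644)*(b + 962) = (7001 - 4644)*(46955 + 962) = 2357*47917 = 112940369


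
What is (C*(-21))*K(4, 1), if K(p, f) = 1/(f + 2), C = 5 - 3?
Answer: -14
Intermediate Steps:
C = 2
K(p, f) = 1/(2 + f)
(C*(-21))*K(4, 1) = (2*(-21))/(2 + 1) = -42/3 = -42*⅓ = -14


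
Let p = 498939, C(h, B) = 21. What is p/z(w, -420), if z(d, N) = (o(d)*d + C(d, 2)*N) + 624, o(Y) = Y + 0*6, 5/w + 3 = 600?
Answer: -177826350051/2921128139 ≈ -60.876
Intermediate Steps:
w = 5/597 (w = 5/(-3 + 600) = 5/597 ≈ 0.0083752)
o(Y) = Y (o(Y) = Y + 0 = Y)
z(d, N) = 624 + d**2 + 21*N (z(d, N) = (d*d + 21*N) + 624 = (d**2 + 21*N) + 624 = 624 + d**2 + 21*N)
p/z(w, -420) = 498939/(624 + (5/597)**2 + 21*(-420)) = 498939/(624 + 25/356409 - 8820) = 498939/(-2921128139/356409) = 498939*(-356409/2921128139) = -177826350051/2921128139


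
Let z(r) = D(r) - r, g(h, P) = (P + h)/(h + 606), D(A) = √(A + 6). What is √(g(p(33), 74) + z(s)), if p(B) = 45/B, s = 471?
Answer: √(-21017904882 + 133907283*√53)/6681 ≈ 21.19*I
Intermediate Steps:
D(A) = √(6 + A)
g(h, P) = (P + h)/(606 + h)
z(r) = √(6 + r) - r
√(g(p(33), 74) + z(s)) = √((74 + 45/33)/(606 + 45/33) + (√(6 + 471) - 1*471)) = √((74 + 45*(1/33))/(606 + 45*(1/33)) + (√477 - 471)) = √((74 + 15/11)/(606 + 15/11) + (3*√53 - 471)) = √((829/11)/(6681/11) + (-471 + 3*√53)) = √((11/6681)*(829/11) + (-471 + 3*√53)) = √(829/6681 + (-471 + 3*√53)) = √(-3145922/6681 + 3*√53)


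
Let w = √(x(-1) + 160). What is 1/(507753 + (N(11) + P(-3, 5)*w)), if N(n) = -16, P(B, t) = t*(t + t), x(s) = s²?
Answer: 507737/257796458669 - 50*√161/257796458669 ≈ 1.9671e-6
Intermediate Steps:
P(B, t) = 2*t² (P(B, t) = t*(2*t) = 2*t²)
w = √161 (w = √((-1)² + 160) = √(1 + 160) = √161 ≈ 12.689)
1/(507753 + (N(11) + P(-3, 5)*w)) = 1/(507753 + (-16 + (2*5²)*√161)) = 1/(507753 + (-16 + (2*25)*√161)) = 1/(507753 + (-16 + 50*√161)) = 1/(507737 + 50*√161)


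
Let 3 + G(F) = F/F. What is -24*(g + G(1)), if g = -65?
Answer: 1608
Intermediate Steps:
G(F) = -2 (G(F) = -3 + F/F = -3 + 1 = -2)
-24*(g + G(1)) = -24*(-65 - 2) = -24*(-67) = 1608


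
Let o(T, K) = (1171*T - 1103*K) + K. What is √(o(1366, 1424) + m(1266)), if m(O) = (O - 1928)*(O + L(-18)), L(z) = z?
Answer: I*√795838 ≈ 892.1*I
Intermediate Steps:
o(T, K) = -1102*K + 1171*T (o(T, K) = (-1103*K + 1171*T) + K = -1102*K + 1171*T)
m(O) = (-1928 + O)*(-18 + O) (m(O) = (O - 1928)*(O - 18) = (-1928 + O)*(-18 + O))
√(o(1366, 1424) + m(1266)) = √((-1102*1424 + 1171*1366) + (34704 + 1266² - 1946*1266)) = √((-1569248 + 1599586) + (34704 + 1602756 - 2463636)) = √(30338 - 826176) = √(-795838) = I*√795838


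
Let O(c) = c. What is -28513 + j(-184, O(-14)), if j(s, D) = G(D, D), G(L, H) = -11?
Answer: -28524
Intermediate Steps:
j(s, D) = -11
-28513 + j(-184, O(-14)) = -28513 - 11 = -28524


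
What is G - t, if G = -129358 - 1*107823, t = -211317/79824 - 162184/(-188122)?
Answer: -53964202752735/227525008 ≈ -2.3718e+5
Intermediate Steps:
t = -406169713/227525008 (t = -211317*1/79824 - 162184*(-1/188122) = -70439/26608 + 7372/8551 = -406169713/227525008 ≈ -1.7852)
G = -237181 (G = -129358 - 107823 = -237181)
G - t = -237181 - 1*(-406169713/227525008) = -237181 + 406169713/227525008 = -53964202752735/227525008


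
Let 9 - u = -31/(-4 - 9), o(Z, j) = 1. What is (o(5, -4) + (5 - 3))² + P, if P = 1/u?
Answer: 787/86 ≈ 9.1512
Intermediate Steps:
u = 86/13 (u = 9 - (-31)/(-4 - 9) = 9 - (-31)/(-13) = 9 - (-1)*(-31)/13 = 9 - 1*31/13 = 9 - 31/13 = 86/13 ≈ 6.6154)
P = 13/86 (P = 1/(86/13) = 13/86 ≈ 0.15116)
(o(5, -4) + (5 - 3))² + P = (1 + (5 - 3))² + 13/86 = (1 + 2)² + 13/86 = 3² + 13/86 = 9 + 13/86 = 787/86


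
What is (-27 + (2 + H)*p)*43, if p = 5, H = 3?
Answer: -86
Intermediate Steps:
(-27 + (2 + H)*p)*43 = (-27 + (2 + 3)*5)*43 = (-27 + 5*5)*43 = (-27 + 25)*43 = -2*43 = -86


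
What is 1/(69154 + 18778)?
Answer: 1/87932 ≈ 1.1372e-5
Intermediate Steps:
1/(69154 + 18778) = 1/87932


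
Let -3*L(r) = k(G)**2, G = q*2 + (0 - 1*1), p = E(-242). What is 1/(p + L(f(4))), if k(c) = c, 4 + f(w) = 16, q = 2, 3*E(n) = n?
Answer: -3/251 ≈ -0.011952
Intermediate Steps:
E(n) = n/3
p = -242/3 (p = (1/3)*(-242) = -242/3 ≈ -80.667)
f(w) = 12 (f(w) = -4 + 16 = 12)
G = 3 (G = 2*2 + (0 - 1*1) = 4 + (0 - 1) = 4 - 1 = 3)
L(r) = -3 (L(r) = -1/3*3**2 = -1/3*9 = -3)
1/(p + L(f(4))) = 1/(-242/3 - 3) = 1/(-251/3) = -3/251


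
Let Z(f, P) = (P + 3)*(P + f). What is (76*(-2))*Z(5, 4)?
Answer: -9576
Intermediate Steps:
Z(f, P) = (3 + P)*(P + f)
(76*(-2))*Z(5, 4) = (76*(-2))*(4² + 3*4 + 3*5 + 4*5) = -152*(16 + 12 + 15 + 20) = -152*63 = -9576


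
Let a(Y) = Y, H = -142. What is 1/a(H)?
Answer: -1/142 ≈ -0.0070423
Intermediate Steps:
1/a(H) = 1/(-142) = -1/142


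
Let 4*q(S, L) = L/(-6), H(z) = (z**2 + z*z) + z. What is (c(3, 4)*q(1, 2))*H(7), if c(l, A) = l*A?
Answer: -105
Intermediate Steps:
H(z) = z + 2*z**2 (H(z) = (z**2 + z**2) + z = 2*z**2 + z = z + 2*z**2)
q(S, L) = -L/24 (q(S, L) = (L/(-6))/4 = (L*(-1/6))/4 = (-L/6)/4 = -L/24)
c(l, A) = A*l
(c(3, 4)*q(1, 2))*H(7) = ((4*3)*(-1/24*2))*(7*(1 + 2*7)) = (12*(-1/12))*(7*(1 + 14)) = -7*15 = -1*105 = -105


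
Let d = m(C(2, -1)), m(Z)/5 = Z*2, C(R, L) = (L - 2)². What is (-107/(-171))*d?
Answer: 1070/19 ≈ 56.316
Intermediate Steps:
C(R, L) = (-2 + L)²
m(Z) = 10*Z (m(Z) = 5*(Z*2) = 5*(2*Z) = 10*Z)
d = 90 (d = 10*(-2 - 1)² = 10*(-3)² = 10*9 = 90)
(-107/(-171))*d = -107/(-171)*90 = -107*(-1/171)*90 = (107/171)*90 = 1070/19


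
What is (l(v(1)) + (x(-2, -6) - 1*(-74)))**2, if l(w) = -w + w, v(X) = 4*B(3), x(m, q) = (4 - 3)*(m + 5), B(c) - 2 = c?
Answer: 5929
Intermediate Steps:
B(c) = 2 + c
x(m, q) = 5 + m (x(m, q) = 1*(5 + m) = 5 + m)
v(X) = 20 (v(X) = 4*(2 + 3) = 4*5 = 20)
l(w) = 0
(l(v(1)) + (x(-2, -6) - 1*(-74)))**2 = (0 + ((5 - 2) - 1*(-74)))**2 = (0 + (3 + 74))**2 = (0 + 77)**2 = 77**2 = 5929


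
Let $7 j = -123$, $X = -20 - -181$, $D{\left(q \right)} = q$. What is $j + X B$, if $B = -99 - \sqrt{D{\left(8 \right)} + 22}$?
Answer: $- \frac{111696}{7} - 161 \sqrt{30} \approx -16838.0$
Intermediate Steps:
$X = 161$ ($X = -20 + 181 = 161$)
$j = - \frac{123}{7}$ ($j = \frac{1}{7} \left(-123\right) = - \frac{123}{7} \approx -17.571$)
$B = -99 - \sqrt{30}$ ($B = -99 - \sqrt{8 + 22} = -99 - \sqrt{30} \approx -104.48$)
$j + X B = - \frac{123}{7} + 161 \left(-99 - \sqrt{30}\right) = - \frac{123}{7} - \left(15939 + 161 \sqrt{30}\right) = - \frac{111696}{7} - 161 \sqrt{30}$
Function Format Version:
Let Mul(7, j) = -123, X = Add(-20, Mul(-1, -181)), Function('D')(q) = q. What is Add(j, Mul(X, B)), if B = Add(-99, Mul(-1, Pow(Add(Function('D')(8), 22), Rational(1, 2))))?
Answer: Add(Rational(-111696, 7), Mul(-161, Pow(30, Rational(1, 2)))) ≈ -16838.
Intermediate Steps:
X = 161 (X = Add(-20, 181) = 161)
j = Rational(-123, 7) (j = Mul(Rational(1, 7), -123) = Rational(-123, 7) ≈ -17.571)
B = Add(-99, Mul(-1, Pow(30, Rational(1, 2)))) (B = Add(-99, Mul(-1, Pow(Add(8, 22), Rational(1, 2)))) = Add(-99, Mul(-1, Pow(30, Rational(1, 2)))) ≈ -104.48)
Add(j, Mul(X, B)) = Add(Rational(-123, 7), Mul(161, Add(-99, Mul(-1, Pow(30, Rational(1, 2)))))) = Add(Rational(-123, 7), Add(-15939, Mul(-161, Pow(30, Rational(1, 2))))) = Add(Rational(-111696, 7), Mul(-161, Pow(30, Rational(1, 2))))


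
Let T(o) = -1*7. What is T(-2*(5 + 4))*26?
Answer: -182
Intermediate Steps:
T(o) = -7
T(-2*(5 + 4))*26 = -7*26 = -182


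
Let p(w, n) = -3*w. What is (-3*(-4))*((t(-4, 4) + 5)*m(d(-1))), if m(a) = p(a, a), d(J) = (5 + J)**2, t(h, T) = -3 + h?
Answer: 1152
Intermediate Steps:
m(a) = -3*a
(-3*(-4))*((t(-4, 4) + 5)*m(d(-1))) = (-3*(-4))*(((-3 - 4) + 5)*(-3*(5 - 1)**2)) = 12*((-7 + 5)*(-3*4**2)) = 12*(-(-6)*16) = 12*(-2*(-48)) = 12*96 = 1152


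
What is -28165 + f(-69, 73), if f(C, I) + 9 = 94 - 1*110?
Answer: -28190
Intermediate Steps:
f(C, I) = -25 (f(C, I) = -9 + (94 - 1*110) = -9 + (94 - 110) = -9 - 16 = -25)
-28165 + f(-69, 73) = -28165 - 25 = -28190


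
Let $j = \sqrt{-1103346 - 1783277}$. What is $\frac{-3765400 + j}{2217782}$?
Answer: $- \frac{1882700}{1108891} + \frac{i \sqrt{2886623}}{2217782} \approx -1.6978 + 0.00076608 i$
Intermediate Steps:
$j = i \sqrt{2886623}$ ($j = \sqrt{-1103346 - 1783277} = \sqrt{-2886623} = i \sqrt{2886623} \approx 1699.0 i$)
$\frac{-3765400 + j}{2217782} = \frac{-3765400 + i \sqrt{2886623}}{2217782} = \left(-3765400 + i \sqrt{2886623}\right) \frac{1}{2217782} = - \frac{1882700}{1108891} + \frac{i \sqrt{2886623}}{2217782}$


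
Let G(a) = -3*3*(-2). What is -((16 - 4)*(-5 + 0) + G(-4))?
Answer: 42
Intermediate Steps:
G(a) = 18 (G(a) = -9*(-2) = 18)
-((16 - 4)*(-5 + 0) + G(-4)) = -((16 - 4)*(-5 + 0) + 18) = -(12*(-5) + 18) = -(-60 + 18) = -1*(-42) = 42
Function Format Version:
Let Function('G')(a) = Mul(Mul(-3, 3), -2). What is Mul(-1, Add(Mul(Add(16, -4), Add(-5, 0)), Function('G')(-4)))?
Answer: 42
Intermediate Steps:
Function('G')(a) = 18 (Function('G')(a) = Mul(-9, -2) = 18)
Mul(-1, Add(Mul(Add(16, -4), Add(-5, 0)), Function('G')(-4))) = Mul(-1, Add(Mul(Add(16, -4), Add(-5, 0)), 18)) = Mul(-1, Add(Mul(12, -5), 18)) = Mul(-1, Add(-60, 18)) = Mul(-1, -42) = 42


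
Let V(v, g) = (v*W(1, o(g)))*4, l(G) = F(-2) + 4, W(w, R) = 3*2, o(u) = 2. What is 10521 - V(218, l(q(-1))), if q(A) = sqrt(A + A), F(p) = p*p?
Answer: 5289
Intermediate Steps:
F(p) = p**2
q(A) = sqrt(2)*sqrt(A) (q(A) = sqrt(2*A) = sqrt(2)*sqrt(A))
W(w, R) = 6
l(G) = 8 (l(G) = (-2)**2 + 4 = 4 + 4 = 8)
V(v, g) = 24*v (V(v, g) = (v*6)*4 = (6*v)*4 = 24*v)
10521 - V(218, l(q(-1))) = 10521 - 24*218 = 10521 - 1*5232 = 10521 - 5232 = 5289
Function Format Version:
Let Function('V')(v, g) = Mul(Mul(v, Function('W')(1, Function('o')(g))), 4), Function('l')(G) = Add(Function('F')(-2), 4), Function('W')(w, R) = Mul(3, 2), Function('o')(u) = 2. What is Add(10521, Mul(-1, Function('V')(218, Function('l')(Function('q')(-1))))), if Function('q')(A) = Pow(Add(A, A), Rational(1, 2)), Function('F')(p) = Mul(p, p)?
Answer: 5289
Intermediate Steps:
Function('F')(p) = Pow(p, 2)
Function('q')(A) = Mul(Pow(2, Rational(1, 2)), Pow(A, Rational(1, 2))) (Function('q')(A) = Pow(Mul(2, A), Rational(1, 2)) = Mul(Pow(2, Rational(1, 2)), Pow(A, Rational(1, 2))))
Function('W')(w, R) = 6
Function('l')(G) = 8 (Function('l')(G) = Add(Pow(-2, 2), 4) = Add(4, 4) = 8)
Function('V')(v, g) = Mul(24, v) (Function('V')(v, g) = Mul(Mul(v, 6), 4) = Mul(Mul(6, v), 4) = Mul(24, v))
Add(10521, Mul(-1, Function('V')(218, Function('l')(Function('q')(-1))))) = Add(10521, Mul(-1, Mul(24, 218))) = Add(10521, Mul(-1, 5232)) = Add(10521, -5232) = 5289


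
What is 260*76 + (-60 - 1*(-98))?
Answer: 19798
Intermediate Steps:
260*76 + (-60 - 1*(-98)) = 19760 + (-60 + 98) = 19760 + 38 = 19798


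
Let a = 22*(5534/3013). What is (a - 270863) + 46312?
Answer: -676450415/3013 ≈ -2.2451e+5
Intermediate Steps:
a = 121748/3013 (a = 22*(5534*(1/3013)) = 22*(5534/3013) = 121748/3013 ≈ 40.408)
(a - 270863) + 46312 = (121748/3013 - 270863) + 46312 = -815988471/3013 + 46312 = -676450415/3013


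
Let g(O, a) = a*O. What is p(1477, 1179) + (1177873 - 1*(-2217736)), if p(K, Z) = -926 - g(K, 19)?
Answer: 3366620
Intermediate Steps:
g(O, a) = O*a
p(K, Z) = -926 - 19*K (p(K, Z) = -926 - K*19 = -926 - 19*K)
p(1477, 1179) + (1177873 - 1*(-2217736)) = (-926 - 19*1477) + (1177873 - 1*(-2217736)) = (-926 - 28063) + (1177873 + 2217736) = -28989 + 3395609 = 3366620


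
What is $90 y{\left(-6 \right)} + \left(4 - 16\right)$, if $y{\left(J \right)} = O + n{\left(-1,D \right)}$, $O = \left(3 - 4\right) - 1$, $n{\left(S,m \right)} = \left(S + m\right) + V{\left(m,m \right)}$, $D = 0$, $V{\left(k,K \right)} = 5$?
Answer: $168$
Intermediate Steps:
$n{\left(S,m \right)} = 5 + S + m$ ($n{\left(S,m \right)} = \left(S + m\right) + 5 = 5 + S + m$)
$O = -2$ ($O = -1 - 1 = -2$)
$y{\left(J \right)} = 2$ ($y{\left(J \right)} = -2 + \left(5 - 1 + 0\right) = -2 + 4 = 2$)
$90 y{\left(-6 \right)} + \left(4 - 16\right) = 90 \cdot 2 + \left(4 - 16\right) = 180 + \left(4 - 16\right) = 180 - 12 = 168$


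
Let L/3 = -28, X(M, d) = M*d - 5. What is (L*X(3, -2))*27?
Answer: 24948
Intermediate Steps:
X(M, d) = -5 + M*d
L = -84 (L = 3*(-28) = -84)
(L*X(3, -2))*27 = -84*(-5 + 3*(-2))*27 = -84*(-5 - 6)*27 = -84*(-11)*27 = 924*27 = 24948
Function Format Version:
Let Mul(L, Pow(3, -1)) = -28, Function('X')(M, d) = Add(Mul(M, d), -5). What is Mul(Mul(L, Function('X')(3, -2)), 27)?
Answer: 24948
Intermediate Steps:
Function('X')(M, d) = Add(-5, Mul(M, d))
L = -84 (L = Mul(3, -28) = -84)
Mul(Mul(L, Function('X')(3, -2)), 27) = Mul(Mul(-84, Add(-5, Mul(3, -2))), 27) = Mul(Mul(-84, Add(-5, -6)), 27) = Mul(Mul(-84, -11), 27) = Mul(924, 27) = 24948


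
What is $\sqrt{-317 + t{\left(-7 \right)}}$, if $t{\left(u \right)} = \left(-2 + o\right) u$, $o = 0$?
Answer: $i \sqrt{303} \approx 17.407 i$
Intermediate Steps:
$t{\left(u \right)} = - 2 u$ ($t{\left(u \right)} = \left(-2 + 0\right) u = - 2 u$)
$\sqrt{-317 + t{\left(-7 \right)}} = \sqrt{-317 - -14} = \sqrt{-317 + 14} = \sqrt{-303} = i \sqrt{303}$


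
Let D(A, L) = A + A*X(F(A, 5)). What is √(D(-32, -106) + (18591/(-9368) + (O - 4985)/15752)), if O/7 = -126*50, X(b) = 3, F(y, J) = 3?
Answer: 3*I*√314487094767945/4611398 ≈ 11.537*I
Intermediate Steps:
O = -44100 (O = 7*(-126*50) = 7*(-6300) = -44100)
D(A, L) = 4*A (D(A, L) = A + A*3 = A + 3*A = 4*A)
√(D(-32, -106) + (18591/(-9368) + (O - 4985)/15752)) = √(4*(-32) + (18591/(-9368) + (-44100 - 4985)/15752)) = √(-128 + (18591*(-1/9368) - 49085*1/15752)) = √(-128 + (-18591/9368 - 49085/15752)) = √(-128 - 47042107/9222796) = √(-1227559995/9222796) = 3*I*√314487094767945/4611398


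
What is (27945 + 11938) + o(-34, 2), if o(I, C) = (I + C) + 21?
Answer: 39872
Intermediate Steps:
o(I, C) = 21 + C + I (o(I, C) = (C + I) + 21 = 21 + C + I)
(27945 + 11938) + o(-34, 2) = (27945 + 11938) + (21 + 2 - 34) = 39883 - 11 = 39872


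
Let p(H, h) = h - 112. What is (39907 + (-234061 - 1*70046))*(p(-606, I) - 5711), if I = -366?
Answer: 1635133800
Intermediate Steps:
p(H, h) = -112 + h
(39907 + (-234061 - 1*70046))*(p(-606, I) - 5711) = (39907 + (-234061 - 1*70046))*((-112 - 366) - 5711) = (39907 + (-234061 - 70046))*(-478 - 5711) = (39907 - 304107)*(-6189) = -264200*(-6189) = 1635133800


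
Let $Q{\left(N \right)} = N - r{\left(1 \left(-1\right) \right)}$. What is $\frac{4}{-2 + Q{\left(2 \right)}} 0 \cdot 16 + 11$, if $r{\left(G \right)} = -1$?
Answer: $11$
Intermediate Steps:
$Q{\left(N \right)} = 1 + N$ ($Q{\left(N \right)} = N - -1 = N + 1 = 1 + N$)
$\frac{4}{-2 + Q{\left(2 \right)}} 0 \cdot 16 + 11 = \frac{4}{-2 + \left(1 + 2\right)} 0 \cdot 16 + 11 = \frac{4}{-2 + 3} \cdot 0 \cdot 16 + 11 = \frac{4}{1} \cdot 0 \cdot 16 + 11 = 4 \cdot 1 \cdot 0 \cdot 16 + 11 = 4 \cdot 0 \cdot 16 + 11 = 0 \cdot 16 + 11 = 0 + 11 = 11$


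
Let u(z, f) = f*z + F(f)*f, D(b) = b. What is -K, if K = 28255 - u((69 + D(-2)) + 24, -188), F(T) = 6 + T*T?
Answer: -6691163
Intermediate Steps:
F(T) = 6 + T**2
u(z, f) = f*z + f*(6 + f**2) (u(z, f) = f*z + (6 + f**2)*f = f*z + f*(6 + f**2))
K = 6691163 (K = 28255 - (-188)*(6 + ((69 - 2) + 24) + (-188)**2) = 28255 - (-188)*(6 + (67 + 24) + 35344) = 28255 - (-188)*(6 + 91 + 35344) = 28255 - (-188)*35441 = 28255 - 1*(-6662908) = 28255 + 6662908 = 6691163)
-K = -1*6691163 = -6691163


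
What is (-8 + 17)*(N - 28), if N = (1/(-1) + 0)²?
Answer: -243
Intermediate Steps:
N = 1 (N = (-1 + 0)² = (-1)² = 1)
(-8 + 17)*(N - 28) = (-8 + 17)*(1 - 28) = 9*(-27) = -243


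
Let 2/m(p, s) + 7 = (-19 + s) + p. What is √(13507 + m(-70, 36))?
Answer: √12156270/30 ≈ 116.22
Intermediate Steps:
m(p, s) = 2/(-26 + p + s) (m(p, s) = 2/(-7 + ((-19 + s) + p)) = 2/(-7 + (-19 + p + s)) = 2/(-26 + p + s))
√(13507 + m(-70, 36)) = √(13507 + 2/(-26 - 70 + 36)) = √(13507 + 2/(-60)) = √(13507 + 2*(-1/60)) = √(13507 - 1/30) = √(405209/30) = √12156270/30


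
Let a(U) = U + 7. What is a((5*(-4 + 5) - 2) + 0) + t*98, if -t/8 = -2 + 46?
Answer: -34486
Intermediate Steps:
t = -352 (t = -8*(-2 + 46) = -8*44 = -352)
a(U) = 7 + U
a((5*(-4 + 5) - 2) + 0) + t*98 = (7 + ((5*(-4 + 5) - 2) + 0)) - 352*98 = (7 + ((5*1 - 2) + 0)) - 34496 = (7 + ((5 - 2) + 0)) - 34496 = (7 + (3 + 0)) - 34496 = (7 + 3) - 34496 = 10 - 34496 = -34486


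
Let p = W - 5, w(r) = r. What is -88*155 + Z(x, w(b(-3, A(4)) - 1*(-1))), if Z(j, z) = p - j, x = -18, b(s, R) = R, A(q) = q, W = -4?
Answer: -13631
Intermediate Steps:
p = -9 (p = -4 - 5 = -9)
Z(j, z) = -9 - j
-88*155 + Z(x, w(b(-3, A(4)) - 1*(-1))) = -88*155 + (-9 - 1*(-18)) = -13640 + (-9 + 18) = -13640 + 9 = -13631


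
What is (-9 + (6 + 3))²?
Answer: 0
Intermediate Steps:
(-9 + (6 + 3))² = (-9 + 9)² = 0² = 0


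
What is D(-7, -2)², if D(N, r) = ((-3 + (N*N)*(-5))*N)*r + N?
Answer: 12103441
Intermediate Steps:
D(N, r) = N + N*r*(-3 - 5*N²) (D(N, r) = ((-3 + N²*(-5))*N)*r + N = ((-3 - 5*N²)*N)*r + N = (N*(-3 - 5*N²))*r + N = N*r*(-3 - 5*N²) + N = N + N*r*(-3 - 5*N²))
D(-7, -2)² = (-7*(1 - 3*(-2) - 5*(-2)*(-7)²))² = (-7*(1 + 6 - 5*(-2)*49))² = (-7*(1 + 6 + 490))² = (-7*497)² = (-3479)² = 12103441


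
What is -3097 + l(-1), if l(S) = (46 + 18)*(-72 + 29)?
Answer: -5849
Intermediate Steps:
l(S) = -2752 (l(S) = 64*(-43) = -2752)
-3097 + l(-1) = -3097 - 2752 = -5849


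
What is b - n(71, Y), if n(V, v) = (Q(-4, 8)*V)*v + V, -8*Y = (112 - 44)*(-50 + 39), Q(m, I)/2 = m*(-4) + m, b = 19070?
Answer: -140325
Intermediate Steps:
Q(m, I) = -6*m (Q(m, I) = 2*(m*(-4) + m) = 2*(-4*m + m) = 2*(-3*m) = -6*m)
Y = 187/2 (Y = -(112 - 44)*(-50 + 39)/8 = -17*(-11)/2 = -⅛*(-748) = 187/2 ≈ 93.500)
n(V, v) = V + 24*V*v (n(V, v) = ((-6*(-4))*V)*v + V = (24*V)*v + V = 24*V*v + V = V + 24*V*v)
b - n(71, Y) = 19070 - 71*(1 + 24*(187/2)) = 19070 - 71*(1 + 2244) = 19070 - 71*2245 = 19070 - 1*159395 = 19070 - 159395 = -140325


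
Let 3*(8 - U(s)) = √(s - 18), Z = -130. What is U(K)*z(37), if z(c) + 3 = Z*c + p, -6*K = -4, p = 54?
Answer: -38072 + 9518*I*√39/9 ≈ -38072.0 + 6604.4*I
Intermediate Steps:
K = ⅔ (K = -⅙*(-4) = ⅔ ≈ 0.66667)
U(s) = 8 - √(-18 + s)/3 (U(s) = 8 - √(s - 18)/3 = 8 - √(-18 + s)/3)
z(c) = 51 - 130*c (z(c) = -3 + (-130*c + 54) = -3 + (54 - 130*c) = 51 - 130*c)
U(K)*z(37) = (8 - √(-18 + ⅔)/3)*(51 - 130*37) = (8 - 2*I*√39/9)*(51 - 4810) = (8 - 2*I*√39/9)*(-4759) = -38072 + 9518*I*√39/9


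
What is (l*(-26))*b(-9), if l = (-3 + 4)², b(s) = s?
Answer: 234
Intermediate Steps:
l = 1 (l = 1² = 1)
(l*(-26))*b(-9) = (1*(-26))*(-9) = -26*(-9) = 234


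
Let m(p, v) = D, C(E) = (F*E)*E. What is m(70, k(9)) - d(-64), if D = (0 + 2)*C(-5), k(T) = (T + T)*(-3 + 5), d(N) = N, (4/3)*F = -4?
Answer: -86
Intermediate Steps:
F = -3 (F = (3/4)*(-4) = -3)
C(E) = -3*E**2 (C(E) = (-3*E)*E = -3*E**2)
k(T) = 4*T (k(T) = (2*T)*2 = 4*T)
D = -150 (D = (0 + 2)*(-3*(-5)**2) = 2*(-3*25) = 2*(-75) = -150)
m(p, v) = -150
m(70, k(9)) - d(-64) = -150 - 1*(-64) = -150 + 64 = -86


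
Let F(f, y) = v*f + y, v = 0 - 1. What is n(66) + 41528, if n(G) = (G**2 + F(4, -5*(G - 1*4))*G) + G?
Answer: 25226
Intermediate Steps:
v = -1
F(f, y) = y - f (F(f, y) = -f + y = y - f)
n(G) = G + G**2 + G*(16 - 5*G) (n(G) = (G**2 + (-5*(G - 1*4) - 1*4)*G) + G = (G**2 + (-5*(G - 4) - 4)*G) + G = (G**2 + (-5*(-4 + G) - 4)*G) + G = (G**2 + ((20 - 5*G) - 4)*G) + G = (G**2 + (16 - 5*G)*G) + G = (G**2 + G*(16 - 5*G)) + G = G + G**2 + G*(16 - 5*G))
n(66) + 41528 = 66*(17 - 4*66) + 41528 = 66*(17 - 264) + 41528 = 66*(-247) + 41528 = -16302 + 41528 = 25226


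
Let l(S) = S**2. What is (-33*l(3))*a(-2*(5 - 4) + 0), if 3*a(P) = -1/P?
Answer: -99/2 ≈ -49.500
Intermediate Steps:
a(P) = -1/(3*P) (a(P) = (-1/P)/3 = -1/(3*P))
(-33*l(3))*a(-2*(5 - 4) + 0) = (-33*3**2)*(-1/(3*(-2*(5 - 4) + 0))) = (-33*9)*(-1/(3*(-2*1 + 0))) = -(-99)/(-2 + 0) = -(-99)/(-2) = -(-99)*(-1)/2 = -297*1/6 = -99/2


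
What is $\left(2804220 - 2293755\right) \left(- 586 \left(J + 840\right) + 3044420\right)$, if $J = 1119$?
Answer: $968069307390$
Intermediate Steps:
$\left(2804220 - 2293755\right) \left(- 586 \left(J + 840\right) + 3044420\right) = \left(2804220 - 2293755\right) \left(- 586 \left(1119 + 840\right) + 3044420\right) = 510465 \left(\left(-586\right) 1959 + 3044420\right) = 510465 \left(-1147974 + 3044420\right) = 510465 \cdot 1896446 = 968069307390$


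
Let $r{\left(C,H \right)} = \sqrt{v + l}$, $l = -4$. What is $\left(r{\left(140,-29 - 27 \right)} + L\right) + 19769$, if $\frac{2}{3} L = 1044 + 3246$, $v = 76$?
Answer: $26204 + 6 \sqrt{2} \approx 26213.0$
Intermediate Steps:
$r{\left(C,H \right)} = 6 \sqrt{2}$ ($r{\left(C,H \right)} = \sqrt{76 - 4} = \sqrt{72} = 6 \sqrt{2}$)
$L = 6435$ ($L = \frac{3 \left(1044 + 3246\right)}{2} = \frac{3}{2} \cdot 4290 = 6435$)
$\left(r{\left(140,-29 - 27 \right)} + L\right) + 19769 = \left(6 \sqrt{2} + 6435\right) + 19769 = \left(6435 + 6 \sqrt{2}\right) + 19769 = 26204 + 6 \sqrt{2}$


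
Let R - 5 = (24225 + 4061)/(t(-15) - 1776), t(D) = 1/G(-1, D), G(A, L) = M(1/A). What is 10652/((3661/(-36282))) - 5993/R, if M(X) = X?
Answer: -7459030194643/71027061 ≈ -1.0502e+5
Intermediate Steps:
G(A, L) = 1/A
t(D) = -1 (t(D) = 1/(1/(-1)) = 1/(-1) = -1)
R = -19401/1777 (R = 5 + (24225 + 4061)/(-1 - 1776) = 5 + 28286/(-1777) = 5 + 28286*(-1/1777) = 5 - 28286/1777 = -19401/1777 ≈ -10.918)
10652/((3661/(-36282))) - 5993/R = 10652/((3661/(-36282))) - 5993/(-19401/1777) = 10652/((3661*(-1/36282))) - 5993*(-1777/19401) = 10652/(-3661/36282) + 10649561/19401 = 10652*(-36282/3661) + 10649561/19401 = -386475864/3661 + 10649561/19401 = -7459030194643/71027061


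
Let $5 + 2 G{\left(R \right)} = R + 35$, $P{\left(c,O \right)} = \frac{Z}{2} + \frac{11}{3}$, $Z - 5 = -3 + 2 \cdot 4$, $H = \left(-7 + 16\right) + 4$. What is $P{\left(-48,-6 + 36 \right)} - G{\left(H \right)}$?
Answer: $- \frac{77}{6} \approx -12.833$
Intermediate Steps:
$H = 13$ ($H = 9 + 4 = 13$)
$Z = 10$ ($Z = 5 + \left(-3 + 2 \cdot 4\right) = 5 + \left(-3 + 8\right) = 5 + 5 = 10$)
$P{\left(c,O \right)} = \frac{26}{3}$ ($P{\left(c,O \right)} = \frac{10}{2} + \frac{11}{3} = 10 \cdot \frac{1}{2} + 11 \cdot \frac{1}{3} = 5 + \frac{11}{3} = \frac{26}{3}$)
$G{\left(R \right)} = 15 + \frac{R}{2}$ ($G{\left(R \right)} = - \frac{5}{2} + \frac{R + 35}{2} = - \frac{5}{2} + \frac{35 + R}{2} = - \frac{5}{2} + \left(\frac{35}{2} + \frac{R}{2}\right) = 15 + \frac{R}{2}$)
$P{\left(-48,-6 + 36 \right)} - G{\left(H \right)} = \frac{26}{3} - \left(15 + \frac{1}{2} \cdot 13\right) = \frac{26}{3} - \left(15 + \frac{13}{2}\right) = \frac{26}{3} - \frac{43}{2} = - \frac{77}{6}$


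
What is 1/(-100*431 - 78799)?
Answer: -1/121899 ≈ -8.2035e-6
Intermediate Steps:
1/(-100*431 - 78799) = 1/(-43100 - 78799) = 1/(-121899) = -1/121899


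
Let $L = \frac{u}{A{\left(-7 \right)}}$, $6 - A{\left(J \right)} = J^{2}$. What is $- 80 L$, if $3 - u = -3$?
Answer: $\frac{480}{43} \approx 11.163$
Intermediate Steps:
$u = 6$ ($u = 3 - -3 = 3 + 3 = 6$)
$A{\left(J \right)} = 6 - J^{2}$
$L = - \frac{6}{43}$ ($L = \frac{6}{6 - \left(-7\right)^{2}} = \frac{6}{6 - 49} = \frac{6}{-43} = 6 \left(- \frac{1}{43}\right) = - \frac{6}{43} \approx -0.13953$)
$- 80 L = \left(-80\right) \left(- \frac{6}{43}\right) = \frac{480}{43}$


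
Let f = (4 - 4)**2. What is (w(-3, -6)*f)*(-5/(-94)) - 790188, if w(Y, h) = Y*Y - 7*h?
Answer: -790188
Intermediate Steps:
w(Y, h) = Y**2 - 7*h
f = 0 (f = 0**2 = 0)
(w(-3, -6)*f)*(-5/(-94)) - 790188 = (((-3)**2 - 7*(-6))*0)*(-5/(-94)) - 790188 = ((9 + 42)*0)*(-5*(-1/94)) - 790188 = (51*0)*(5/94) - 790188 = 0*(5/94) - 790188 = 0 - 790188 = -790188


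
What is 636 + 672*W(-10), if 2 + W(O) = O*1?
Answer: -7428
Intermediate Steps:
W(O) = -2 + O (W(O) = -2 + O*1 = -2 + O)
636 + 672*W(-10) = 636 + 672*(-2 - 10) = 636 + 672*(-12) = 636 - 8064 = -7428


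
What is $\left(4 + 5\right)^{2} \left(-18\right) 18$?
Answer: $-26244$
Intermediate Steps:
$\left(4 + 5\right)^{2} \left(-18\right) 18 = 9^{2} \left(-18\right) 18 = 81 \left(-18\right) 18 = \left(-1458\right) 18 = -26244$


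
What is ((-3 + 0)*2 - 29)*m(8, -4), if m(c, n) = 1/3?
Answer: -35/3 ≈ -11.667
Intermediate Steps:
m(c, n) = ⅓
((-3 + 0)*2 - 29)*m(8, -4) = ((-3 + 0)*2 - 29)*(⅓) = (-3*2 - 29)*(⅓) = (-6 - 29)*(⅓) = -35*⅓ = -35/3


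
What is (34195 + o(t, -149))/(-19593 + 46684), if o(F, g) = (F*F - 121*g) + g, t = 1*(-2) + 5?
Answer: 52084/27091 ≈ 1.9226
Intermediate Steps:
t = 3 (t = -2 + 5 = 3)
o(F, g) = F**2 - 120*g (o(F, g) = (F**2 - 121*g) + g = F**2 - 120*g)
(34195 + o(t, -149))/(-19593 + 46684) = (34195 + (3**2 - 120*(-149)))/(-19593 + 46684) = (34195 + (9 + 17880))/27091 = (34195 + 17889)*(1/27091) = 52084*(1/27091) = 52084/27091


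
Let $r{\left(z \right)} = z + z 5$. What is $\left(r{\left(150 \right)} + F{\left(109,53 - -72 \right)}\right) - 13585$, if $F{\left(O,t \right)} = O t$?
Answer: $940$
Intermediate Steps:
$r{\left(z \right)} = 6 z$ ($r{\left(z \right)} = z + 5 z = 6 z$)
$\left(r{\left(150 \right)} + F{\left(109,53 - -72 \right)}\right) - 13585 = \left(6 \cdot 150 + 109 \left(53 - -72\right)\right) - 13585 = \left(900 + 109 \left(53 + 72\right)\right) - 13585 = \left(900 + 109 \cdot 125\right) - 13585 = \left(900 + 13625\right) - 13585 = 14525 - 13585 = 940$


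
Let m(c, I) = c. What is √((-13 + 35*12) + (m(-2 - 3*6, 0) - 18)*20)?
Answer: I*√353 ≈ 18.788*I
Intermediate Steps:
√((-13 + 35*12) + (m(-2 - 3*6, 0) - 18)*20) = √((-13 + 35*12) + ((-2 - 3*6) - 18)*20) = √((-13 + 420) + ((-2 - 18) - 18)*20) = √(407 + (-20 - 18)*20) = √(407 - 38*20) = √(407 - 760) = √(-353) = I*√353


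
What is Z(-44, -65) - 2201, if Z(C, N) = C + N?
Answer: -2310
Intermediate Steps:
Z(-44, -65) - 2201 = (-44 - 65) - 2201 = -109 - 2201 = -2310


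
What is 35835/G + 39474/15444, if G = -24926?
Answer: 181184/162019 ≈ 1.1183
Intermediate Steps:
35835/G + 39474/15444 = 35835/(-24926) + 39474/15444 = 35835*(-1/24926) + 39474*(1/15444) = -35835/24926 + 731/286 = 181184/162019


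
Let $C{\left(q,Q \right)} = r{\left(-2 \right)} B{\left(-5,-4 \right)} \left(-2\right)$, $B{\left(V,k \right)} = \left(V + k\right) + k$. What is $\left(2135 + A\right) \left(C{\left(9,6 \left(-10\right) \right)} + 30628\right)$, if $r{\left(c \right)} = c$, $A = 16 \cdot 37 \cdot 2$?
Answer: $101481744$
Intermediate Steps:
$A = 1184$ ($A = 592 \cdot 2 = 1184$)
$B{\left(V,k \right)} = V + 2 k$
$C{\left(q,Q \right)} = -52$ ($C{\left(q,Q \right)} = - 2 \left(-5 + 2 \left(-4\right)\right) \left(-2\right) = - 2 \left(-5 - 8\right) \left(-2\right) = \left(-2\right) \left(-13\right) \left(-2\right) = 26 \left(-2\right) = -52$)
$\left(2135 + A\right) \left(C{\left(9,6 \left(-10\right) \right)} + 30628\right) = \left(2135 + 1184\right) \left(-52 + 30628\right) = 3319 \cdot 30576 = 101481744$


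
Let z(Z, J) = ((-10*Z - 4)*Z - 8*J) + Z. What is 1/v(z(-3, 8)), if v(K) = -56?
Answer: -1/56 ≈ -0.017857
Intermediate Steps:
z(Z, J) = Z - 8*J + Z*(-4 - 10*Z) (z(Z, J) = ((-4 - 10*Z)*Z - 8*J) + Z = (Z*(-4 - 10*Z) - 8*J) + Z = (-8*J + Z*(-4 - 10*Z)) + Z = Z - 8*J + Z*(-4 - 10*Z))
1/v(z(-3, 8)) = 1/(-56) = -1/56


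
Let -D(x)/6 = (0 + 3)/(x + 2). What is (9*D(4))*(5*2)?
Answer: -270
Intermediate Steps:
D(x) = -18/(2 + x) (D(x) = -6*(0 + 3)/(x + 2) = -18/(2 + x))
(9*D(4))*(5*2) = (9*(-18/(2 + 4)))*(5*2) = (9*(-18/6))*10 = (9*(-18*⅙))*10 = (9*(-3))*10 = -27*10 = -270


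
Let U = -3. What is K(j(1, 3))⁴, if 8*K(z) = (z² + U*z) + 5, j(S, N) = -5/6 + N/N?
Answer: 705911761/6879707136 ≈ 0.10261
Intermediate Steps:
j(S, N) = ⅙ (j(S, N) = -5*⅙ + 1 = -⅚ + 1 = ⅙)
K(z) = 5/8 - 3*z/8 + z²/8 (K(z) = ((z² - 3*z) + 5)/8 = (5 + z² - 3*z)/8 = 5/8 - 3*z/8 + z²/8)
K(j(1, 3))⁴ = (5/8 - 3/8*⅙ + (⅙)²/8)⁴ = (5/8 - 1/16 + (⅛)*(1/36))⁴ = (5/8 - 1/16 + 1/288)⁴ = (163/288)⁴ = 705911761/6879707136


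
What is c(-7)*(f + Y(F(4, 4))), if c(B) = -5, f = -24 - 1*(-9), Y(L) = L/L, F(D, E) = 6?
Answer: 70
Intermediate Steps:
Y(L) = 1
f = -15 (f = -24 + 9 = -15)
c(-7)*(f + Y(F(4, 4))) = -5*(-15 + 1) = -5*(-14) = 70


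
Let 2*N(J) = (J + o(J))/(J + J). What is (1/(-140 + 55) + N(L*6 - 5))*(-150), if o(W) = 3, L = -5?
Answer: -3870/119 ≈ -32.521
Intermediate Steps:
N(J) = (3 + J)/(4*J) (N(J) = ((J + 3)/(J + J))/2 = ((3 + J)/((2*J)))/2 = ((3 + J)*(1/(2*J)))/2 = ((3 + J)/(2*J))/2 = (3 + J)/(4*J))
(1/(-140 + 55) + N(L*6 - 5))*(-150) = (1/(-140 + 55) + (3 + (-5*6 - 5))/(4*(-5*6 - 5)))*(-150) = (1/(-85) + (3 + (-30 - 5))/(4*(-30 - 5)))*(-150) = (-1/85 + (1/4)*(3 - 35)/(-35))*(-150) = (-1/85 + (1/4)*(-1/35)*(-32))*(-150) = (-1/85 + 8/35)*(-150) = (129/595)*(-150) = -3870/119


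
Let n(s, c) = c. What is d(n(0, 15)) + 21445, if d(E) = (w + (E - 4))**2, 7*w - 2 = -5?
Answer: 1056281/49 ≈ 21557.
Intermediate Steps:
w = -3/7 (w = 2/7 + (1/7)*(-5) = 2/7 - 5/7 = -3/7 ≈ -0.42857)
d(E) = (-31/7 + E)**2 (d(E) = (-3/7 + (E - 4))**2 = (-3/7 + (-4 + E))**2 = (-31/7 + E)**2)
d(n(0, 15)) + 21445 = (-31 + 7*15)**2/49 + 21445 = (-31 + 105)**2/49 + 21445 = (1/49)*74**2 + 21445 = (1/49)*5476 + 21445 = 5476/49 + 21445 = 1056281/49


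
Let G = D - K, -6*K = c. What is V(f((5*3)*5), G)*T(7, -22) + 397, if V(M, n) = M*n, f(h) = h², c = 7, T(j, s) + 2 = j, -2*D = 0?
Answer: 66419/2 ≈ 33210.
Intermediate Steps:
D = 0 (D = -½*0 = 0)
T(j, s) = -2 + j
K = -7/6 (K = -⅙*7 = -7/6 ≈ -1.1667)
G = 7/6 (G = 0 - 1*(-7/6) = 0 + 7/6 = 7/6 ≈ 1.1667)
V(f((5*3)*5), G)*T(7, -22) + 397 = (((5*3)*5)²*(7/6))*(-2 + 7) + 397 = ((15*5)²*(7/6))*5 + 397 = (75²*(7/6))*5 + 397 = (5625*(7/6))*5 + 397 = (13125/2)*5 + 397 = 65625/2 + 397 = 66419/2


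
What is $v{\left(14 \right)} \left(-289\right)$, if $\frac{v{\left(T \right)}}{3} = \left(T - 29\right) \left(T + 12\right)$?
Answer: $338130$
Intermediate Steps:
$v{\left(T \right)} = 3 \left(-29 + T\right) \left(12 + T\right)$ ($v{\left(T \right)} = 3 \left(T - 29\right) \left(T + 12\right) = 3 \left(-29 + T\right) \left(12 + T\right)$)
$v{\left(14 \right)} \left(-289\right) = \left(-1044 - 714 + 3 \cdot 14^{2}\right) \left(-289\right) = \left(-1044 - 714 + 3 \cdot 196\right) \left(-289\right) = \left(-1044 - 714 + 588\right) \left(-289\right) = \left(-1170\right) \left(-289\right) = 338130$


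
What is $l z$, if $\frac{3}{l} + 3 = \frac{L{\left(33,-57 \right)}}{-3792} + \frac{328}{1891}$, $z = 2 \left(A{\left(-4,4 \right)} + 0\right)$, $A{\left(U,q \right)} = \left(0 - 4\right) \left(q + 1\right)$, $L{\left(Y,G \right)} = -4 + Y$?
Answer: $\frac{860480640}{20323079} \approx 42.34$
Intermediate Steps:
$A{\left(U,q \right)} = -4 - 4 q$ ($A{\left(U,q \right)} = - 4 \left(1 + q\right) = -4 - 4 q$)
$z = -40$ ($z = 2 \left(\left(-4 - 16\right) + 0\right) = 2 \left(-20 + 0\right) = 2 \left(-20\right) = -40$)
$l = - \frac{21512016}{20323079}$ ($l = \frac{3}{-3 + \left(\frac{-4 + 33}{-3792} + \frac{328}{1891}\right)} = \frac{3}{-3 + \left(29 \left(- \frac{1}{3792}\right) + 328 \cdot \frac{1}{1891}\right)} = \frac{3}{-3 + \left(- \frac{29}{3792} + \frac{328}{1891}\right)} = \frac{3}{-3 + \frac{1188937}{7170672}} = \frac{3}{- \frac{20323079}{7170672}} = 3 \left(- \frac{7170672}{20323079}\right) = - \frac{21512016}{20323079} \approx -1.0585$)
$l z = \left(- \frac{21512016}{20323079}\right) \left(-40\right) = \frac{860480640}{20323079}$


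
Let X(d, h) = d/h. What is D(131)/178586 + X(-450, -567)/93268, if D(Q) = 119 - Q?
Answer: -15395327/262337655006 ≈ -5.8685e-5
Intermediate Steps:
D(131)/178586 + X(-450, -567)/93268 = (119 - 1*131)/178586 - 450/(-567)/93268 = (119 - 131)*(1/178586) - 450*(-1/567)*(1/93268) = -12*1/178586 + (50/63)*(1/93268) = -6/89293 + 25/2937942 = -15395327/262337655006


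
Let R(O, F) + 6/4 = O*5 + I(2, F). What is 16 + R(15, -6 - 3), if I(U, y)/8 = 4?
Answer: 243/2 ≈ 121.50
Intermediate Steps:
I(U, y) = 32 (I(U, y) = 8*4 = 32)
R(O, F) = 61/2 + 5*O (R(O, F) = -3/2 + (O*5 + 32) = -3/2 + (5*O + 32) = -3/2 + (32 + 5*O) = 61/2 + 5*O)
16 + R(15, -6 - 3) = 16 + (61/2 + 5*15) = 16 + (61/2 + 75) = 16 + 211/2 = 243/2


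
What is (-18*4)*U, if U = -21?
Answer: 1512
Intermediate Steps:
(-18*4)*U = -18*4*(-21) = -72*(-21) = 1512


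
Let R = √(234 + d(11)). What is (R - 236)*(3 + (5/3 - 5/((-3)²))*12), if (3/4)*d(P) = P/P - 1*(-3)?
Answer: -11564/3 + 49*√2154/9 ≈ -3602.0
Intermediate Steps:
d(P) = 16/3 (d(P) = 4*(P/P - 1*(-3))/3 = 4*(1 + 3)/3 = (4/3)*4 = 16/3)
R = √2154/3 (R = √(234 + 16/3) = √(718/3) = √2154/3 ≈ 15.470)
(R - 236)*(3 + (5/3 - 5/((-3)²))*12) = (√2154/3 - 236)*(3 + (5/3 - 5/((-3)²))*12) = (-236 + √2154/3)*(3 + (5*(⅓) - 5/9)*12) = (-236 + √2154/3)*(3 + (5/3 - 5*⅑)*12) = (-236 + √2154/3)*(3 + (5/3 - 5/9)*12) = (-236 + √2154/3)*(3 + (10/9)*12) = (-236 + √2154/3)*(3 + 40/3) = (-236 + √2154/3)*(49/3) = -11564/3 + 49*√2154/9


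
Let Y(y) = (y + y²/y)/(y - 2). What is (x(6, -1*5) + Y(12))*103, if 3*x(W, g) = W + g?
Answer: 4223/15 ≈ 281.53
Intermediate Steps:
x(W, g) = W/3 + g/3 (x(W, g) = (W + g)/3 = W/3 + g/3)
Y(y) = 2*y/(-2 + y) (Y(y) = (y + y)/(-2 + y) = (2*y)/(-2 + y) = 2*y/(-2 + y))
(x(6, -1*5) + Y(12))*103 = (((⅓)*6 + (-1*5)/3) + 2*12/(-2 + 12))*103 = ((2 + (⅓)*(-5)) + 2*12/10)*103 = ((2 - 5/3) + 2*12*(⅒))*103 = (⅓ + 12/5)*103 = (41/15)*103 = 4223/15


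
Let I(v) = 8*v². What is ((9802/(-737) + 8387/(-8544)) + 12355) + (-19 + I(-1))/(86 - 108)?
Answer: 77711764397/6296928 ≈ 12341.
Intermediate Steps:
((9802/(-737) + 8387/(-8544)) + 12355) + (-19 + I(-1))/(86 - 108) = ((9802/(-737) + 8387/(-8544)) + 12355) + (-19 + 8*(-1)²)/(86 - 108) = ((9802*(-1/737) + 8387*(-1/8544)) + 12355) + (-19 + 8*1)/(-22) = ((-9802/737 - 8387/8544) + 12355) - (-19 + 8)/22 = (-89929507/6296928 + 12355) - 1/22*(-11) = 77708615933/6296928 + ½ = 77711764397/6296928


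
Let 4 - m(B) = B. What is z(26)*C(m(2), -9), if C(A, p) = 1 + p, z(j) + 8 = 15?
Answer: -56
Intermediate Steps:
z(j) = 7 (z(j) = -8 + 15 = 7)
m(B) = 4 - B
z(26)*C(m(2), -9) = 7*(1 - 9) = 7*(-8) = -56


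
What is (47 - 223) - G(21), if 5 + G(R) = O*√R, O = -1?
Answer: -171 + √21 ≈ -166.42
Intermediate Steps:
G(R) = -5 - √R
(47 - 223) - G(21) = (47 - 223) - (-5 - √21) = -176 + (5 + √21) = -171 + √21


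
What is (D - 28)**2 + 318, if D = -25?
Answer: 3127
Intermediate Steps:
(D - 28)**2 + 318 = (-25 - 28)**2 + 318 = (-53)**2 + 318 = 2809 + 318 = 3127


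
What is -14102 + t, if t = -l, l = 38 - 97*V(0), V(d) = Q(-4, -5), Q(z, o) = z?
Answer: -14528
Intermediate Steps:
V(d) = -4
l = 426 (l = 38 - 97*(-4) = 38 + 388 = 426)
t = -426 (t = -1*426 = -426)
-14102 + t = -14102 - 426 = -14528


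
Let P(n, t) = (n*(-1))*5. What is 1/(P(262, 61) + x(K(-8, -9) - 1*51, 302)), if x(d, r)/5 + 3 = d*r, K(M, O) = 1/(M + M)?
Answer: -8/627435 ≈ -1.2750e-5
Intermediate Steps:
P(n, t) = -5*n (P(n, t) = -n*5 = -5*n)
K(M, O) = 1/(2*M)
x(d, r) = -15 + 5*d*r (x(d, r) = -15 + 5*(d*r) = -15 + 5*d*r)
1/(P(262, 61) + x(K(-8, -9) - 1*51, 302)) = 1/(-5*262 + (-15 + 5*((½)/(-8) - 1*51)*302)) = 1/(-1310 + (-15 + 5*((½)*(-⅛) - 51)*302)) = 1/(-1310 + (-15 + 5*(-1/16 - 51)*302)) = 1/(-1310 + (-15 + 5*(-817/16)*302)) = 1/(-1310 + (-15 - 616835/8)) = 1/(-1310 - 616955/8) = 1/(-627435/8) = -8/627435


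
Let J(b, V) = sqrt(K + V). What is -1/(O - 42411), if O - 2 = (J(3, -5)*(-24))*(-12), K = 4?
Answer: 42409/1798606225 + 288*I/1798606225 ≈ 2.3579e-5 + 1.6012e-7*I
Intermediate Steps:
J(b, V) = sqrt(4 + V)
O = 2 + 288*I (O = 2 + (sqrt(4 - 5)*(-24))*(-12) = 2 + (sqrt(-1)*(-24))*(-12) = 2 + (I*(-24))*(-12) = 2 - 24*I*(-12) = 2 + 288*I ≈ 2.0 + 288.0*I)
-1/(O - 42411) = -1/((2 + 288*I) - 42411) = -1/(-42409 + 288*I) = -(-42409 - 288*I)/1798606225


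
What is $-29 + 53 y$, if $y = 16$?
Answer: $819$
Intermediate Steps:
$-29 + 53 y = -29 + 53 \cdot 16 = -29 + 848 = 819$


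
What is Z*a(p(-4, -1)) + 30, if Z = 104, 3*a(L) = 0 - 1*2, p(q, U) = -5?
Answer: -118/3 ≈ -39.333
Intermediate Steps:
a(L) = -2/3 (a(L) = (0 - 1*2)/3 = (0 - 2)/3 = (1/3)*(-2) = -2/3)
Z*a(p(-4, -1)) + 30 = 104*(-2/3) + 30 = -208/3 + 30 = -118/3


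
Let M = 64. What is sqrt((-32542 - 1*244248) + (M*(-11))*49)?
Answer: I*sqrt(311286) ≈ 557.93*I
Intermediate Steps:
sqrt((-32542 - 1*244248) + (M*(-11))*49) = sqrt((-32542 - 1*244248) + (64*(-11))*49) = sqrt((-32542 - 244248) - 704*49) = sqrt(-276790 - 34496) = sqrt(-311286) = I*sqrt(311286)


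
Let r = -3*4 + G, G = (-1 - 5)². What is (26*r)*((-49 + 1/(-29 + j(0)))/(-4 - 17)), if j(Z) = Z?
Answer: 295776/203 ≈ 1457.0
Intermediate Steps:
G = 36 (G = (-6)² = 36)
r = 24 (r = -3*4 + 36 = -12 + 36 = 24)
(26*r)*((-49 + 1/(-29 + j(0)))/(-4 - 17)) = (26*24)*((-49 + 1/(-29 + 0))/(-4 - 17)) = 624*((-49 + 1/(-29))/(-21)) = 624*((-49 - 1/29)*(-1/21)) = 624*(-1422/29*(-1/21)) = 624*(474/203) = 295776/203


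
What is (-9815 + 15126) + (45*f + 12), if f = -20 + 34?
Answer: 5953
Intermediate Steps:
f = 14
(-9815 + 15126) + (45*f + 12) = (-9815 + 15126) + (45*14 + 12) = 5311 + (630 + 12) = 5311 + 642 = 5953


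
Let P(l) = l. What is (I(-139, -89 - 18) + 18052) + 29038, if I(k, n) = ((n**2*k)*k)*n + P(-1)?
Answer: -23669008714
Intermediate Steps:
I(k, n) = -1 + k**2*n**3 (I(k, n) = ((n**2*k)*k)*n - 1 = ((k*n**2)*k)*n - 1 = (k**2*n**2)*n - 1 = k**2*n**3 - 1 = -1 + k**2*n**3)
(I(-139, -89 - 18) + 18052) + 29038 = ((-1 + (-139)**2*(-89 - 18)**3) + 18052) + 29038 = ((-1 + 19321*(-107)**3) + 18052) + 29038 = ((-1 + 19321*(-1225043)) + 18052) + 29038 = ((-1 - 23669055803) + 18052) + 29038 = (-23669055804 + 18052) + 29038 = -23669037752 + 29038 = -23669008714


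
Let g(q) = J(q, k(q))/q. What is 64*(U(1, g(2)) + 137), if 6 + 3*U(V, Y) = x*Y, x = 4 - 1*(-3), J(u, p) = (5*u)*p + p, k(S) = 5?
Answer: 38240/3 ≈ 12747.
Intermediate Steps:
J(u, p) = p + 5*p*u (J(u, p) = 5*p*u + p = p + 5*p*u)
x = 7 (x = 4 + 3 = 7)
g(q) = (5 + 25*q)/q (g(q) = (5*(1 + 5*q))/q = (5 + 25*q)/q)
U(V, Y) = -2 + 7*Y/3 (U(V, Y) = -2 + (7*Y)/3 = -2 + 7*Y/3)
64*(U(1, g(2)) + 137) = 64*((-2 + 7*(25 + 5/2)/3) + 137) = 64*((-2 + (7/3)*(55/2)) + 137) = 64*((-2 + 385/6) + 137) = 64*(373/6 + 137) = 64*(1195/6) = 38240/3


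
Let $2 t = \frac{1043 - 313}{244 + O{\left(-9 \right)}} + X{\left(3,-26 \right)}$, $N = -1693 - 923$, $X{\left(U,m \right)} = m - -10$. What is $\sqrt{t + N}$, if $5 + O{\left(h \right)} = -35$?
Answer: $\frac{i \sqrt{27281481}}{102} \approx 51.208 i$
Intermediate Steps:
$O{\left(h \right)} = -40$ ($O{\left(h \right)} = -5 - 35 = -40$)
$X{\left(U,m \right)} = 10 + m$ ($X{\left(U,m \right)} = m + 10 = 10 + m$)
$N = -2616$ ($N = -1693 - 923 = -2616$)
$t = - \frac{1267}{204}$ ($t = \frac{\frac{1043 - 313}{244 - 40} + \left(10 - 26\right)}{2} = \frac{\frac{730}{204} - 16}{2} = \frac{730 \cdot \frac{1}{204} - 16}{2} = \frac{\frac{365}{102} - 16}{2} = \frac{1}{2} \left(- \frac{1267}{102}\right) = - \frac{1267}{204} \approx -6.2108$)
$\sqrt{t + N} = \sqrt{- \frac{1267}{204} - 2616} = \sqrt{- \frac{534931}{204}} = \frac{i \sqrt{27281481}}{102}$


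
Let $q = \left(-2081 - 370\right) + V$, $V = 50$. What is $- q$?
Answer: $2401$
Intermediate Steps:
$q = -2401$ ($q = \left(-2081 - 370\right) + 50 = -2451 + 50 = -2401$)
$- q = \left(-1\right) \left(-2401\right) = 2401$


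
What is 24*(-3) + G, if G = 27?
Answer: -45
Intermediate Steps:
24*(-3) + G = 24*(-3) + 27 = -72 + 27 = -45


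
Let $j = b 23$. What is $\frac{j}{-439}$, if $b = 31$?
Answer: $- \frac{713}{439} \approx -1.6241$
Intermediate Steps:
$j = 713$ ($j = 31 \cdot 23 = 713$)
$\frac{j}{-439} = \frac{713}{-439} = 713 \left(- \frac{1}{439}\right) = - \frac{713}{439}$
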